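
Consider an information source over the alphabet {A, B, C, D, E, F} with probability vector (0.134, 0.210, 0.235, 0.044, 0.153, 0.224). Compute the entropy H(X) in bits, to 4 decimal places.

H = −Σ pᵢ log₂ pᵢ.
−0.134·log₂(0.134) = 0.3886
−0.210·log₂(0.210) = 0.4728
−0.235·log₂(0.235) = 0.4910
−0.044·log₂(0.044) = 0.1983
−0.153·log₂(0.153) = 0.4144
−0.224·log₂(0.224) = 0.4835
Sum ≈ 2.4485 → 2.4485 bits.

2.4485 bits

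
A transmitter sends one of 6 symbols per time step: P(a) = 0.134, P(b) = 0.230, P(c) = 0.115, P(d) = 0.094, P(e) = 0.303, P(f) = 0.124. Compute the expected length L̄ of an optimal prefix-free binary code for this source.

2.467 bits/symbol

Repeatedly combine the two least-probable nodes; the expected code length is the sum of the merged weights.
merge 47/500 + 23/200 → 209/1000
merge 31/250 + 67/500 → 129/500
merge 209/1000 + 23/100 → 439/1000
merge 129/500 + 303/1000 → 561/1000
merge 439/1000 + 561/1000 → 1
L = 209/1000 + 129/500 + 439/1000 + 561/1000 + 1 = 2467/1000 = 2.467 bits/symbol.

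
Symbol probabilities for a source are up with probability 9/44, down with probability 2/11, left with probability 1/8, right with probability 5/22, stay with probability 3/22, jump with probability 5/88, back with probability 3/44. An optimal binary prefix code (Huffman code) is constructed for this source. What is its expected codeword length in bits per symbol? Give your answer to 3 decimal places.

Repeatedly combine the two least-probable nodes; the expected code length is the sum of the merged weights.
merge 5/88 + 3/44 → 1/8
merge 1/8 + 1/8 → 1/4
merge 3/22 + 2/11 → 7/22
merge 9/44 + 5/22 → 19/44
merge 1/4 + 7/22 → 25/44
merge 19/44 + 25/44 → 1
L = 1/8 + 1/4 + 7/22 + 19/44 + 25/44 + 1 = 237/88 ≈ 2.693 bits/symbol.

2.693 bits/symbol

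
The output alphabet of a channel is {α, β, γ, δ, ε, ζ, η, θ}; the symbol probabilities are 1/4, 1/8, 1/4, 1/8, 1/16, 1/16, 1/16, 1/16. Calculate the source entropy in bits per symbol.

2.75 bits

Each probability is a power of 1/2, so log₂(1/p) is an integer.
H = Σ p·log₂(1/p) = 1/4·2 + 1/8·3 + 1/4·2 + 1/8·3 + 1/16·4 + 1/16·4 + 1/16·4 + 1/16·4 = 2.75 bits.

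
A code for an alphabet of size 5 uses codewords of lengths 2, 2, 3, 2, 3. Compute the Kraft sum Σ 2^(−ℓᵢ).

1

With common denominator 2^3 = 8: Σ 2^(−ℓᵢ) = 2/8 + 2/8 + 1/8 + 2/8 + 1/8 = 8/8 = 1.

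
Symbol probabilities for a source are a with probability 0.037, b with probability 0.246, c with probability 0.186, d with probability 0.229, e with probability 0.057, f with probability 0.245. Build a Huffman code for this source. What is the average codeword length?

2.374 bits/symbol

Repeatedly combine the two least-probable nodes; the expected code length is the sum of the merged weights.
merge 37/1000 + 57/1000 → 47/500
merge 47/500 + 93/500 → 7/25
merge 229/1000 + 49/200 → 237/500
merge 123/500 + 7/25 → 263/500
merge 237/500 + 263/500 → 1
L = 47/500 + 7/25 + 237/500 + 263/500 + 1 = 1187/500 = 2.374 bits/symbol.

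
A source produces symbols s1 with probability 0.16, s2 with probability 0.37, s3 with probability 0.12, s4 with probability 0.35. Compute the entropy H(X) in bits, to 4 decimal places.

1.8509 bits

H = −Σ pᵢ log₂ pᵢ.
−0.16·log₂(0.16) = 0.4230
−0.37·log₂(0.37) = 0.5307
−0.12·log₂(0.12) = 0.3671
−0.35·log₂(0.35) = 0.5301
Sum ≈ 1.8509 → 1.8509 bits.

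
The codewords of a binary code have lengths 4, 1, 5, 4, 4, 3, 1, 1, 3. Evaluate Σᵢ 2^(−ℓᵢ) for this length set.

With common denominator 2^5 = 32: Σ 2^(−ℓᵢ) = 2/32 + 16/32 + 1/32 + 2/32 + 2/32 + 4/32 + 16/32 + 16/32 + 4/32 = 63/32 = 1.96875.

1.96875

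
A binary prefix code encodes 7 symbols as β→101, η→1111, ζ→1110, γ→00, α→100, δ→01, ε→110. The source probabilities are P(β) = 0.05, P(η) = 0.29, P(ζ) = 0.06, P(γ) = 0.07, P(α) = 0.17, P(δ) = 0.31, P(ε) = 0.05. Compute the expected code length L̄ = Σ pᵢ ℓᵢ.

L̄ = Σ pᵢ·ℓᵢ = 0.05·3 + 0.29·4 + 0.06·4 + 0.07·2 + 0.17·3 + 0.31·2 + 0.05·3 = 2.97 bits/symbol.

2.97 bits/symbol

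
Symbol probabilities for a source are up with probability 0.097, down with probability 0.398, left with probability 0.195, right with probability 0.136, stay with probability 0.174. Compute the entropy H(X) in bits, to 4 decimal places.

H = −Σ pᵢ log₂ pᵢ.
−0.097·log₂(0.097) = 0.3265
−0.398·log₂(0.398) = 0.5290
−0.195·log₂(0.195) = 0.4599
−0.136·log₂(0.136) = 0.3915
−0.174·log₂(0.174) = 0.4390
Sum ≈ 2.1458 → 2.1458 bits.

2.1458 bits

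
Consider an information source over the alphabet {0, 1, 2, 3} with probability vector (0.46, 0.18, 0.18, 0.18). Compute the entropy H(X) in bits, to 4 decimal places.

H = −Σ pᵢ log₂ pᵢ.
−0.46·log₂(0.46) = 0.5153
−0.18·log₂(0.18) = 0.4453
−0.18·log₂(0.18) = 0.4453
−0.18·log₂(0.18) = 0.4453
Sum ≈ 1.8513 → 1.8513 bits.

1.8513 bits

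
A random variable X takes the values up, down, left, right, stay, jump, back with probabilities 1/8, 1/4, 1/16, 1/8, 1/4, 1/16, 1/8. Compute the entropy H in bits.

Each probability is a power of 1/2, so log₂(1/p) is an integer.
H = Σ p·log₂(1/p) = 1/8·3 + 1/4·2 + 1/16·4 + 1/8·3 + 1/4·2 + 1/16·4 + 1/8·3 = 2.625 bits.

2.625 bits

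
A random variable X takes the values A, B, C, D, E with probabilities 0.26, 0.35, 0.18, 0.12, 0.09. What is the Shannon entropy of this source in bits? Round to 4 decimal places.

2.1604 bits

H = −Σ pᵢ log₂ pᵢ.
−0.26·log₂(0.26) = 0.5053
−0.35·log₂(0.35) = 0.5301
−0.18·log₂(0.18) = 0.4453
−0.12·log₂(0.12) = 0.3671
−0.09·log₂(0.09) = 0.3127
Sum ≈ 2.1604 → 2.1604 bits.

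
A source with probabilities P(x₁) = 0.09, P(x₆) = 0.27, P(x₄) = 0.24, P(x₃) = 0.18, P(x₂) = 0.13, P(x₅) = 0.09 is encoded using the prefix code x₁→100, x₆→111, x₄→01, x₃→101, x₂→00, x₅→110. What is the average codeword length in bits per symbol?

L̄ = Σ pᵢ·ℓᵢ = 0.09·3 + 0.27·3 + 0.24·2 + 0.18·3 + 0.13·2 + 0.09·3 = 2.63 bits/symbol.

2.63 bits/symbol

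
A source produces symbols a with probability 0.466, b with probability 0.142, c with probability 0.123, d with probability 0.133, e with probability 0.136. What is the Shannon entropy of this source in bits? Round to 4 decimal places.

2.0636 bits

H = −Σ pᵢ log₂ pᵢ.
−0.466·log₂(0.466) = 0.5133
−0.142·log₂(0.142) = 0.3999
−0.123·log₂(0.123) = 0.3719
−0.133·log₂(0.133) = 0.3871
−0.136·log₂(0.136) = 0.3915
Sum ≈ 2.0636 → 2.0636 bits.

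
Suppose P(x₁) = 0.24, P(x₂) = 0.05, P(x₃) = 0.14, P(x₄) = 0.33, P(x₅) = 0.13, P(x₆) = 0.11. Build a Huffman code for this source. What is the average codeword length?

Repeatedly combine the two least-probable nodes; the expected code length is the sum of the merged weights.
merge 1/20 + 11/100 → 4/25
merge 13/100 + 7/50 → 27/100
merge 4/25 + 6/25 → 2/5
merge 27/100 + 33/100 → 3/5
merge 2/5 + 3/5 → 1
L = 4/25 + 27/100 + 2/5 + 3/5 + 1 = 243/100 = 2.43 bits/symbol.

2.43 bits/symbol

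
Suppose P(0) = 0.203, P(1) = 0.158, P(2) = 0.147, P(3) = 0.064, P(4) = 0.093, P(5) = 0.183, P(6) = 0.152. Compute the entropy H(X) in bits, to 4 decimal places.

H = −Σ pᵢ log₂ pᵢ.
−0.203·log₂(0.203) = 0.4670
−0.158·log₂(0.158) = 0.4206
−0.147·log₂(0.147) = 0.4066
−0.064·log₂(0.064) = 0.2538
−0.093·log₂(0.093) = 0.3187
−0.183·log₂(0.183) = 0.4484
−0.152·log₂(0.152) = 0.4131
Sum ≈ 2.7282 → 2.7282 bits.

2.7282 bits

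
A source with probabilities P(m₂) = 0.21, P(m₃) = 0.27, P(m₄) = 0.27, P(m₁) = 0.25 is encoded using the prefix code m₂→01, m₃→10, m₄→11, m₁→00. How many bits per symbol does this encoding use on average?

2 bits/symbol

L̄ = Σ pᵢ·ℓᵢ = 0.21·2 + 0.27·2 + 0.27·2 + 0.25·2 = 2 bits/symbol.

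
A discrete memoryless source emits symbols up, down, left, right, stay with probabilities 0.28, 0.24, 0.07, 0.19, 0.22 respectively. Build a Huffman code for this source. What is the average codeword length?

Repeatedly combine the two least-probable nodes; the expected code length is the sum of the merged weights.
merge 7/100 + 19/100 → 13/50
merge 11/50 + 6/25 → 23/50
merge 13/50 + 7/25 → 27/50
merge 23/50 + 27/50 → 1
L = 13/50 + 23/50 + 27/50 + 1 = 113/50 = 2.26 bits/symbol.

2.26 bits/symbol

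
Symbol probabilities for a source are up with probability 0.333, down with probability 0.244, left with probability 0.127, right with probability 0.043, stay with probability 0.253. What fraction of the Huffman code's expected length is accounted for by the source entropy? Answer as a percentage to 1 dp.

96.8%

Entropy H = −Σ p log₂ p ≈ 2.0998 bits.
Huffman merges: 43/1000+127/1000→17/100; 17/100+61/250→207/500; 253/1000+333/1000→293/500; 207/500+293/500→1. L = 217/100 ≈ 2.1700.
Efficiency = H/L = 2.0998/2.1700 = 96.8%.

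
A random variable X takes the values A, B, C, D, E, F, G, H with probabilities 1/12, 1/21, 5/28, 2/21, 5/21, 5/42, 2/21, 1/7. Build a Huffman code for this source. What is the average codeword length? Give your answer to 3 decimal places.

Repeatedly combine the two least-probable nodes; the expected code length is the sum of the merged weights.
merge 1/21 + 1/12 → 11/84
merge 2/21 + 2/21 → 4/21
merge 5/42 + 11/84 → 1/4
merge 1/7 + 5/28 → 9/28
merge 4/21 + 5/21 → 3/7
merge 1/4 + 9/28 → 4/7
merge 3/7 + 4/7 → 1
L = 11/84 + 4/21 + 1/4 + 9/28 + 3/7 + 4/7 + 1 = 81/28 ≈ 2.893 bits/symbol.

2.893 bits/symbol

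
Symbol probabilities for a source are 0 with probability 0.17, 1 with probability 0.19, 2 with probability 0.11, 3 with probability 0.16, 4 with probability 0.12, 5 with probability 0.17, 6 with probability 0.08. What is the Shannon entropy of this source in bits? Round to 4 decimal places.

2.7563 bits

H = −Σ pᵢ log₂ pᵢ.
−0.17·log₂(0.17) = 0.4346
−0.19·log₂(0.19) = 0.4552
−0.11·log₂(0.11) = 0.3503
−0.16·log₂(0.16) = 0.4230
−0.12·log₂(0.12) = 0.3671
−0.17·log₂(0.17) = 0.4346
−0.08·log₂(0.08) = 0.2915
Sum ≈ 2.7563 → 2.7563 bits.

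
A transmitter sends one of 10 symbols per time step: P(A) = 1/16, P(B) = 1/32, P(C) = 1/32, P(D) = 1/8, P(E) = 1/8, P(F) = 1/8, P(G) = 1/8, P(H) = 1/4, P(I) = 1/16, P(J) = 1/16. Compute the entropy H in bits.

Each probability is a power of 1/2, so log₂(1/p) is an integer.
H = Σ p·log₂(1/p) = 1/16·4 + 1/32·5 + 1/32·5 + 1/8·3 + 1/8·3 + 1/8·3 + 1/8·3 + 1/4·2 + 1/16·4 + 1/16·4 = 3.0625 bits.

3.0625 bits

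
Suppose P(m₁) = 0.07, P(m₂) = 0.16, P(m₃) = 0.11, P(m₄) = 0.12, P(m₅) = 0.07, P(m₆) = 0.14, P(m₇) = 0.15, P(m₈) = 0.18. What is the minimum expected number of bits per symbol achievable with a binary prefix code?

Repeatedly combine the two least-probable nodes; the expected code length is the sum of the merged weights.
merge 7/100 + 7/100 → 7/50
merge 11/100 + 3/25 → 23/100
merge 7/50 + 7/50 → 7/25
merge 3/20 + 4/25 → 31/100
merge 9/50 + 23/100 → 41/100
merge 7/25 + 31/100 → 59/100
merge 41/100 + 59/100 → 1
L = 7/50 + 23/100 + 7/25 + 31/100 + 41/100 + 59/100 + 1 = 74/25 = 2.96 bits/symbol.

2.96 bits/symbol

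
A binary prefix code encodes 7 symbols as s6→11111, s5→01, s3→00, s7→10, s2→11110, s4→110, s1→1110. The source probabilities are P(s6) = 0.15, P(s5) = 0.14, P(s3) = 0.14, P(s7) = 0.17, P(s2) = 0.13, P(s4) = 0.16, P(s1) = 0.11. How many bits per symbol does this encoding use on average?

L̄ = Σ pᵢ·ℓᵢ = 0.15·5 + 0.14·2 + 0.14·2 + 0.17·2 + 0.13·5 + 0.16·3 + 0.11·4 = 3.22 bits/symbol.

3.22 bits/symbol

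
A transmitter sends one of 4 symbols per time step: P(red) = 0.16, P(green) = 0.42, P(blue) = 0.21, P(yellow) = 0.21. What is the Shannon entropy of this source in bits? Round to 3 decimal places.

1.894 bits

H = −Σ pᵢ log₂ pᵢ.
−0.16·log₂(0.16) = 0.4230
−0.42·log₂(0.42) = 0.5256
−0.21·log₂(0.21) = 0.4728
−0.21·log₂(0.21) = 0.4728
Sum ≈ 1.8943 → 1.894 bits.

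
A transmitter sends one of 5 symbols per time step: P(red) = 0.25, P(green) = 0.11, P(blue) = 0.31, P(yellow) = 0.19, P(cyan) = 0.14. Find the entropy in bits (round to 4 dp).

2.2264 bits

H = −Σ pᵢ log₂ pᵢ.
−0.25·log₂(0.25) = 0.5000
−0.11·log₂(0.11) = 0.3503
−0.31·log₂(0.31) = 0.5238
−0.19·log₂(0.19) = 0.4552
−0.14·log₂(0.14) = 0.3971
Sum ≈ 2.2264 → 2.2264 bits.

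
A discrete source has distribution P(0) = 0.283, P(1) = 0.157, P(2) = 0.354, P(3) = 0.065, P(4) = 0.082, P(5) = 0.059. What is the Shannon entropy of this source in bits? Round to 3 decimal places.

2.258 bits

H = −Σ pᵢ log₂ pᵢ.
−0.283·log₂(0.283) = 0.5154
−0.157·log₂(0.157) = 0.4194
−0.354·log₂(0.354) = 0.5304
−0.065·log₂(0.065) = 0.2563
−0.082·log₂(0.082) = 0.2959
−0.059·log₂(0.059) = 0.2409
Sum ≈ 2.2582 → 2.258 bits.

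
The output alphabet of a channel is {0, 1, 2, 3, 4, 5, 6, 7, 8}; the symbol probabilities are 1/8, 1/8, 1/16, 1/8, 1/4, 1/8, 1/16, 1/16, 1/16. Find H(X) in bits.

Each probability is a power of 1/2, so log₂(1/p) is an integer.
H = Σ p·log₂(1/p) = 1/8·3 + 1/8·3 + 1/16·4 + 1/8·3 + 1/4·2 + 1/8·3 + 1/16·4 + 1/16·4 + 1/16·4 = 3 bits.

3 bits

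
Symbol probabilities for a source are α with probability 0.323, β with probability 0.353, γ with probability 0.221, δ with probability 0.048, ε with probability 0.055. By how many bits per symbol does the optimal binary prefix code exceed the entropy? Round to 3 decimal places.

Entropy H = −Σ p log₂ p ≈ 1.9786 bits.
Huffman merges: 6/125+11/200→103/1000; 103/1000+221/1000→81/250; 323/1000+81/250→647/1000; 353/1000+647/1000→1. L = 1037/500 ≈ 2.0740.
L − H = 2.0740 − 1.9786 = 0.095 bits.

0.095 bits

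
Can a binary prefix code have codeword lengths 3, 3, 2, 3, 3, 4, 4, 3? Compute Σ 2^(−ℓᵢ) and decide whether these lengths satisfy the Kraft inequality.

With common denominator 2^4 = 16: Σ 2^(−ℓᵢ) = 2/16 + 2/16 + 4/16 + 2/16 + 2/16 + 1/16 + 1/16 + 2/16 = 16/16 = 1.
Kraft's inequality requires Σ ≤ 1; here Σ = 1 ≤ 1, so such a prefix code exists.

1; yes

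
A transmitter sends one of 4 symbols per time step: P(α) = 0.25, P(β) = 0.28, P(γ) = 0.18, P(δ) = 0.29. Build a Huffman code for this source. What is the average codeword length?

2 bits/symbol

Repeatedly combine the two least-probable nodes; the expected code length is the sum of the merged weights.
merge 9/50 + 1/4 → 43/100
merge 7/25 + 29/100 → 57/100
merge 43/100 + 57/100 → 1
L = 43/100 + 57/100 + 1 = 2 bits/symbol.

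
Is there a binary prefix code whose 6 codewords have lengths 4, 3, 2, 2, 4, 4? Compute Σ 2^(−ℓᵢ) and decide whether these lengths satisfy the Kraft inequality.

0.8125; yes

With common denominator 2^4 = 16: Σ 2^(−ℓᵢ) = 1/16 + 2/16 + 4/16 + 4/16 + 1/16 + 1/16 = 13/16 = 0.8125.
Kraft's inequality requires Σ ≤ 1; here Σ = 0.8125 ≤ 1, so such a prefix code exists.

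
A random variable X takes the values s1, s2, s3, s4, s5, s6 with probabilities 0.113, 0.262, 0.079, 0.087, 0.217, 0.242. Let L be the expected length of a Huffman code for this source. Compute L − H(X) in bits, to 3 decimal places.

Entropy H = −Σ p log₂ p ≈ 2.4312 bits.
Huffman merges: 79/1000+87/1000→83/500; 113/1000+83/500→279/1000; 217/1000+121/500→459/1000; 131/500+279/1000→541/1000; 459/1000+541/1000→1. L = 489/200 ≈ 2.4450.
L − H = 2.4450 − 2.4312 = 0.014 bits.

0.014 bits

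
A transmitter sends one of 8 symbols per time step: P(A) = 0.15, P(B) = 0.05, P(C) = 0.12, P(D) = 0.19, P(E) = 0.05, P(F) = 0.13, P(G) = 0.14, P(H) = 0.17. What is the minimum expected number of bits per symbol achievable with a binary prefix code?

2.91 bits/symbol

Repeatedly combine the two least-probable nodes; the expected code length is the sum of the merged weights.
merge 1/20 + 1/20 → 1/10
merge 1/10 + 3/25 → 11/50
merge 13/100 + 7/50 → 27/100
merge 3/20 + 17/100 → 8/25
merge 19/100 + 11/50 → 41/100
merge 27/100 + 8/25 → 59/100
merge 41/100 + 59/100 → 1
L = 1/10 + 11/50 + 27/100 + 8/25 + 41/100 + 59/100 + 1 = 291/100 = 2.91 bits/symbol.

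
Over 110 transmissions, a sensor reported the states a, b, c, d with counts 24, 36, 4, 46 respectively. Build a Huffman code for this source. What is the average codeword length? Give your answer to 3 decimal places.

1.836 bits/symbol

Probabilities are the counts divided by 110.
Repeatedly combine the two least-probable nodes; the expected code length is the sum of the merged weights.
merge 2/55 + 12/55 → 14/55
merge 14/55 + 18/55 → 32/55
merge 23/55 + 32/55 → 1
L = 14/55 + 32/55 + 1 = 101/55 ≈ 1.836 bits/symbol.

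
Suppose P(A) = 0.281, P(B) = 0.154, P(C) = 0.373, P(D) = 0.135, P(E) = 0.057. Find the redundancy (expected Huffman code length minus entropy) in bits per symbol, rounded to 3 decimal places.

0.078 bits

Entropy H = −Σ p log₂ p ≈ 2.0865 bits.
Huffman merges: 57/1000+27/200→24/125; 77/500+24/125→173/500; 281/1000+173/500→627/1000; 373/1000+627/1000→1. L = 433/200 ≈ 2.1650.
L − H = 2.1650 − 2.0865 = 0.078 bits.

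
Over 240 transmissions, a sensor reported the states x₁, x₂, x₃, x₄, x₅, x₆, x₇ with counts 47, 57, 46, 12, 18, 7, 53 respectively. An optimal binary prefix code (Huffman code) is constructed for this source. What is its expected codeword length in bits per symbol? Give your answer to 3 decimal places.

2.579 bits/symbol

Probabilities are the counts divided by 240.
Repeatedly combine the two least-probable nodes; the expected code length is the sum of the merged weights.
merge 7/240 + 1/20 → 19/240
merge 3/40 + 19/240 → 37/240
merge 37/240 + 23/120 → 83/240
merge 47/240 + 53/240 → 5/12
merge 19/80 + 83/240 → 7/12
merge 5/12 + 7/12 → 1
L = 19/240 + 37/240 + 83/240 + 5/12 + 7/12 + 1 = 619/240 ≈ 2.579 bits/symbol.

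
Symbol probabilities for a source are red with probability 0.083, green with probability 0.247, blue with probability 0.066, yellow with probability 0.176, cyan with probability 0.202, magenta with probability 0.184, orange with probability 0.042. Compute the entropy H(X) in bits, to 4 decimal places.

2.6038 bits

H = −Σ pᵢ log₂ pᵢ.
−0.083·log₂(0.083) = 0.2980
−0.247·log₂(0.247) = 0.4983
−0.066·log₂(0.066) = 0.2588
−0.176·log₂(0.176) = 0.4411
−0.202·log₂(0.202) = 0.4661
−0.184·log₂(0.184) = 0.4494
−0.042·log₂(0.042) = 0.1921
Sum ≈ 2.6038 → 2.6038 bits.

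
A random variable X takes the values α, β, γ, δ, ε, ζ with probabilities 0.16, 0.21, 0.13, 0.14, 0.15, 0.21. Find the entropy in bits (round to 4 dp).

2.5590 bits

H = −Σ pᵢ log₂ pᵢ.
−0.16·log₂(0.16) = 0.4230
−0.21·log₂(0.21) = 0.4728
−0.13·log₂(0.13) = 0.3826
−0.14·log₂(0.14) = 0.3971
−0.15·log₂(0.15) = 0.4105
−0.21·log₂(0.21) = 0.4728
Sum ≈ 2.5590 → 2.5590 bits.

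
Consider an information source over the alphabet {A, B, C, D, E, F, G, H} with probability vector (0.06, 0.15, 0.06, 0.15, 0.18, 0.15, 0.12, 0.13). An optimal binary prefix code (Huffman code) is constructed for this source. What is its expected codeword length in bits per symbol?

2.94 bits/symbol

Repeatedly combine the two least-probable nodes; the expected code length is the sum of the merged weights.
merge 3/50 + 3/50 → 3/25
merge 3/25 + 3/25 → 6/25
merge 13/100 + 3/20 → 7/25
merge 3/20 + 3/20 → 3/10
merge 9/50 + 6/25 → 21/50
merge 7/25 + 3/10 → 29/50
merge 21/50 + 29/50 → 1
L = 3/25 + 6/25 + 7/25 + 3/10 + 21/50 + 29/50 + 1 = 147/50 = 2.94 bits/symbol.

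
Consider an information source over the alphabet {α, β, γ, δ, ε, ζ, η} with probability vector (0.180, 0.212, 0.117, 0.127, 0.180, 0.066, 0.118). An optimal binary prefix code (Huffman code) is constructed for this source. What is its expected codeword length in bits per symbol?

Repeatedly combine the two least-probable nodes; the expected code length is the sum of the merged weights.
merge 33/500 + 117/1000 → 183/1000
merge 59/500 + 127/1000 → 49/200
merge 9/50 + 9/50 → 9/25
merge 183/1000 + 53/250 → 79/200
merge 49/200 + 9/25 → 121/200
merge 79/200 + 121/200 → 1
L = 183/1000 + 49/200 + 9/25 + 79/200 + 121/200 + 1 = 697/250 = 2.788 bits/symbol.

2.788 bits/symbol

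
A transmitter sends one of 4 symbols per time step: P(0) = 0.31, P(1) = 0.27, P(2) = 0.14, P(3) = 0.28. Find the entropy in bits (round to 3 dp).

1.945 bits

H = −Σ pᵢ log₂ pᵢ.
−0.31·log₂(0.31) = 0.5238
−0.27·log₂(0.27) = 0.5100
−0.14·log₂(0.14) = 0.3971
−0.28·log₂(0.28) = 0.5142
Sum ≈ 1.9451 → 1.945 bits.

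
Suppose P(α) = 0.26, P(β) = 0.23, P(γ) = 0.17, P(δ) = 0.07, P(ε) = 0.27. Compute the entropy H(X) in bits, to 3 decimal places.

2.206 bits

H = −Σ pᵢ log₂ pᵢ.
−0.26·log₂(0.26) = 0.5053
−0.23·log₂(0.23) = 0.4877
−0.17·log₂(0.17) = 0.4346
−0.07·log₂(0.07) = 0.2686
−0.27·log₂(0.27) = 0.5100
Sum ≈ 2.2061 → 2.206 bits.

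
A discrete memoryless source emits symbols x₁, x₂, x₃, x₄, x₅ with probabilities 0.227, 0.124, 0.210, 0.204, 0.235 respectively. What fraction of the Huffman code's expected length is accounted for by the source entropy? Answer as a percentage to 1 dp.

98.4%

Entropy H = −Σ p log₂ p ≈ 2.2907 bits.
Huffman merges: 31/250+51/250→41/125; 21/100+227/1000→437/1000; 47/200+41/125→563/1000; 437/1000+563/1000→1. L = 291/125 ≈ 2.3280.
Efficiency = H/L = 2.2907/2.3280 = 98.4%.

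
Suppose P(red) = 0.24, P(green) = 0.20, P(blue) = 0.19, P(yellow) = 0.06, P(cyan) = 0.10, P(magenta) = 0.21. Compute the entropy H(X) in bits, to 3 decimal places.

2.462 bits

H = −Σ pᵢ log₂ pᵢ.
−0.24·log₂(0.24) = 0.4941
−0.20·log₂(0.20) = 0.4644
−0.19·log₂(0.19) = 0.4552
−0.06·log₂(0.06) = 0.2435
−0.10·log₂(0.10) = 0.3322
−0.21·log₂(0.21) = 0.4728
Sum ≈ 2.4623 → 2.462 bits.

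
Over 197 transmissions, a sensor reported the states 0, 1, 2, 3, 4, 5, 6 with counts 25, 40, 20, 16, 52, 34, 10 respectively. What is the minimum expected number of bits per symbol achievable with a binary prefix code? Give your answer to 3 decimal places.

2.665 bits/symbol

Probabilities are the counts divided by 197.
Repeatedly combine the two least-probable nodes; the expected code length is the sum of the merged weights.
merge 10/197 + 16/197 → 26/197
merge 20/197 + 25/197 → 45/197
merge 26/197 + 34/197 → 60/197
merge 40/197 + 45/197 → 85/197
merge 52/197 + 60/197 → 112/197
merge 85/197 + 112/197 → 1
L = 26/197 + 45/197 + 60/197 + 85/197 + 112/197 + 1 = 525/197 ≈ 2.665 bits/symbol.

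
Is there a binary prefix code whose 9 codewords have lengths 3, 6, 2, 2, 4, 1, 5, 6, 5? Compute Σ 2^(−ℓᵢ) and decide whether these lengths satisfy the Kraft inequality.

With common denominator 2^6 = 64: Σ 2^(−ℓᵢ) = 8/64 + 1/64 + 16/64 + 16/64 + 4/64 + 32/64 + 2/64 + 1/64 + 2/64 = 82/64 = 1.28125.
Kraft's inequality requires Σ ≤ 1; here Σ = 1.28125 > 1, so no such prefix code exists.

1.28125; no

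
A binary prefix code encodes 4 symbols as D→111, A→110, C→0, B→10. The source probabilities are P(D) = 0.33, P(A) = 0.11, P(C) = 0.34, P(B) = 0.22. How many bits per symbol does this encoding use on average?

L̄ = Σ pᵢ·ℓᵢ = 0.33·3 + 0.11·3 + 0.34·1 + 0.22·2 = 2.1 bits/symbol.

2.1 bits/symbol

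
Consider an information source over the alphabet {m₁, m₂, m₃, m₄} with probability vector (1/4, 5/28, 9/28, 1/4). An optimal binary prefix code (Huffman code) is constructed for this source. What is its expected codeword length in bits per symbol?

2 bits/symbol

Repeatedly combine the two least-probable nodes; the expected code length is the sum of the merged weights.
merge 5/28 + 1/4 → 3/7
merge 1/4 + 9/28 → 4/7
merge 3/7 + 4/7 → 1
L = 3/7 + 4/7 + 1 = 2 bits/symbol.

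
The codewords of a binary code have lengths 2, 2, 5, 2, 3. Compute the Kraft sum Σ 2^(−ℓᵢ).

With common denominator 2^5 = 32: Σ 2^(−ℓᵢ) = 8/32 + 8/32 + 1/32 + 8/32 + 4/32 = 29/32 = 0.90625.

0.90625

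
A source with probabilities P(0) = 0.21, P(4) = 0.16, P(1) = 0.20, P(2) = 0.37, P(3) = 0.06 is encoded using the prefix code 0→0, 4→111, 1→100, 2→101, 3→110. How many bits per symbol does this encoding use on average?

2.58 bits/symbol

L̄ = Σ pᵢ·ℓᵢ = 0.21·1 + 0.16·3 + 0.20·3 + 0.37·3 + 0.06·3 = 2.58 bits/symbol.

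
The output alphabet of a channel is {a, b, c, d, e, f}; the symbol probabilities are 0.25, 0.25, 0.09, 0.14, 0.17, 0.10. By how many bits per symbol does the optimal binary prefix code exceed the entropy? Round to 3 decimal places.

Entropy H = −Σ p log₂ p ≈ 2.4765 bits.
Huffman merges: 9/100+1/10→19/100; 7/50+17/100→31/100; 19/100+1/4→11/25; 1/4+31/100→14/25; 11/25+14/25→1. L = 5/2 ≈ 2.5000.
L − H = 2.5000 − 2.4765 = 0.023 bits.

0.023 bits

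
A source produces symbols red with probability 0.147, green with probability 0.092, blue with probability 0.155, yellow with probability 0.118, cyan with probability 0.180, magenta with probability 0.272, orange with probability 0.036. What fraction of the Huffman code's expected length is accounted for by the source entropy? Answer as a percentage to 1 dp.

Entropy H = −Σ p log₂ p ≈ 2.6329 bits.
Huffman merges: 9/250+23/250→16/125; 59/500+16/125→123/500; 147/1000+31/200→151/500; 9/50+123/500→213/500; 34/125+151/500→287/500; 213/500+287/500→1. L = 669/250 ≈ 2.6760.
Efficiency = H/L = 2.6329/2.6760 = 98.4%.

98.4%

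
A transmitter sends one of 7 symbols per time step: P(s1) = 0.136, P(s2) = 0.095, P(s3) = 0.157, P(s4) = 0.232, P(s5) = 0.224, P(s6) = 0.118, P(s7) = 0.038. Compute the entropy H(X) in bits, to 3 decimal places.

2.649 bits

H = −Σ pᵢ log₂ pᵢ.
−0.136·log₂(0.136) = 0.3915
−0.095·log₂(0.095) = 0.3226
−0.157·log₂(0.157) = 0.4194
−0.232·log₂(0.232) = 0.4890
−0.224·log₂(0.224) = 0.4835
−0.118·log₂(0.118) = 0.3638
−0.038·log₂(0.038) = 0.1793
Sum ≈ 2.6490 → 2.649 bits.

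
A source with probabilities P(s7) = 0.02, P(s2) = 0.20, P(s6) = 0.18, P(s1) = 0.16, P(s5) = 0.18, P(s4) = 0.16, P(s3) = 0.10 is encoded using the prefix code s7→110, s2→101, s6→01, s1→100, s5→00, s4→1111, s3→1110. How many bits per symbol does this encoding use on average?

2.9 bits/symbol

L̄ = Σ pᵢ·ℓᵢ = 0.02·3 + 0.20·3 + 0.18·2 + 0.16·3 + 0.18·2 + 0.16·4 + 0.10·4 = 2.9 bits/symbol.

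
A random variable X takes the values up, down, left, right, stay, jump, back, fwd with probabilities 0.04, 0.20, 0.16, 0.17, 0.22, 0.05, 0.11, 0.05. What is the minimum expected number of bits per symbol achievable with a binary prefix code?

Repeatedly combine the two least-probable nodes; the expected code length is the sum of the merged weights.
merge 1/25 + 1/20 → 9/100
merge 1/20 + 9/100 → 7/50
merge 11/100 + 7/50 → 1/4
merge 4/25 + 17/100 → 33/100
merge 1/5 + 11/50 → 21/50
merge 1/4 + 33/100 → 29/50
merge 21/50 + 29/50 → 1
L = 9/100 + 7/50 + 1/4 + 33/100 + 21/50 + 29/50 + 1 = 281/100 = 2.81 bits/symbol.

2.81 bits/symbol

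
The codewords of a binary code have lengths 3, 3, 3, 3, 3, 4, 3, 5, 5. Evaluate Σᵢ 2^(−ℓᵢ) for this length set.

0.875

With common denominator 2^5 = 32: Σ 2^(−ℓᵢ) = 4/32 + 4/32 + 4/32 + 4/32 + 4/32 + 2/32 + 4/32 + 1/32 + 1/32 = 28/32 = 0.875.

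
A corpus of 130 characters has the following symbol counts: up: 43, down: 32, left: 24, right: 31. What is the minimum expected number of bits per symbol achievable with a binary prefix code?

2 bits/symbol

Probabilities are the counts divided by 130.
Repeatedly combine the two least-probable nodes; the expected code length is the sum of the merged weights.
merge 12/65 + 31/130 → 11/26
merge 16/65 + 43/130 → 15/26
merge 11/26 + 15/26 → 1
L = 11/26 + 15/26 + 1 = 2 bits/symbol.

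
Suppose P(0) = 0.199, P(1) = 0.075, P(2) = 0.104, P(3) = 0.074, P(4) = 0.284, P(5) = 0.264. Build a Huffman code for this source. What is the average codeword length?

2.402 bits/symbol

Repeatedly combine the two least-probable nodes; the expected code length is the sum of the merged weights.
merge 37/500 + 3/40 → 149/1000
merge 13/125 + 149/1000 → 253/1000
merge 199/1000 + 253/1000 → 113/250
merge 33/125 + 71/250 → 137/250
merge 113/250 + 137/250 → 1
L = 149/1000 + 253/1000 + 113/250 + 137/250 + 1 = 1201/500 = 2.402 bits/symbol.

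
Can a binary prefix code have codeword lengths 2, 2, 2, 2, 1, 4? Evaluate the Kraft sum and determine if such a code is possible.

1.5625; no

With common denominator 2^4 = 16: Σ 2^(−ℓᵢ) = 4/16 + 4/16 + 4/16 + 4/16 + 8/16 + 1/16 = 25/16 = 1.5625.
Kraft's inequality requires Σ ≤ 1; here Σ = 1.5625 > 1, so no such prefix code exists.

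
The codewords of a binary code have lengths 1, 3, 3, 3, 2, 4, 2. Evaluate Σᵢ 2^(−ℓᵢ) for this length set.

1.4375

With common denominator 2^4 = 16: Σ 2^(−ℓᵢ) = 8/16 + 2/16 + 2/16 + 2/16 + 4/16 + 1/16 + 4/16 = 23/16 = 1.4375.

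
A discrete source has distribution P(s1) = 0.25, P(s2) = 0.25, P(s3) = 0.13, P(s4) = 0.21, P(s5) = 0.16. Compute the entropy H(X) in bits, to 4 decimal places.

2.2785 bits

H = −Σ pᵢ log₂ pᵢ.
−0.25·log₂(0.25) = 0.5000
−0.25·log₂(0.25) = 0.5000
−0.13·log₂(0.13) = 0.3826
−0.21·log₂(0.21) = 0.4728
−0.16·log₂(0.16) = 0.4230
Sum ≈ 2.2785 → 2.2785 bits.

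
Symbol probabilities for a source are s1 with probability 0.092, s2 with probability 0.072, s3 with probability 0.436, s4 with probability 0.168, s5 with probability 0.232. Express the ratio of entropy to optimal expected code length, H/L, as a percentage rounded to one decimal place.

98.7%

Entropy H = −Σ p log₂ p ≈ 2.0335 bits.
Huffman merges: 9/125+23/250→41/250; 41/250+21/125→83/250; 29/125+83/250→141/250; 109/250+141/250→1. L = 103/50 ≈ 2.0600.
Efficiency = H/L = 2.0335/2.0600 = 98.7%.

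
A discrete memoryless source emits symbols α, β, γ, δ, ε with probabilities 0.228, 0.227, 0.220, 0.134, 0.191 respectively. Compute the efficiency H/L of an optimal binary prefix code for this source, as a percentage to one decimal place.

Entropy H = −Σ p log₂ p ≈ 2.2972 bits.
Huffman merges: 67/500+191/1000→13/40; 11/50+227/1000→447/1000; 57/250+13/40→553/1000; 447/1000+553/1000→1. L = 93/40 ≈ 2.3250.
Efficiency = H/L = 2.2972/2.3250 = 98.8%.

98.8%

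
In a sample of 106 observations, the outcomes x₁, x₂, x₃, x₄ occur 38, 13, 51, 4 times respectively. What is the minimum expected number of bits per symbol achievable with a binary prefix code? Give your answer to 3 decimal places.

1.679 bits/symbol

Probabilities are the counts divided by 106.
Repeatedly combine the two least-probable nodes; the expected code length is the sum of the merged weights.
merge 2/53 + 13/106 → 17/106
merge 17/106 + 19/53 → 55/106
merge 51/106 + 55/106 → 1
L = 17/106 + 55/106 + 1 = 89/53 ≈ 1.679 bits/symbol.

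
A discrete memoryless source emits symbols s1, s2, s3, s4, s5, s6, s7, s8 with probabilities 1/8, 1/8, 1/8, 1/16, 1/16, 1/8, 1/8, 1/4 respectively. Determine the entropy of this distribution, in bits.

Each probability is a power of 1/2, so log₂(1/p) is an integer.
H = Σ p·log₂(1/p) = 1/8·3 + 1/8·3 + 1/8·3 + 1/16·4 + 1/16·4 + 1/8·3 + 1/8·3 + 1/4·2 = 2.875 bits.

2.875 bits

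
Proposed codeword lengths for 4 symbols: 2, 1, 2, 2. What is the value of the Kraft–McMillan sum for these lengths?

1.25

With common denominator 2^2 = 4: Σ 2^(−ℓᵢ) = 1/4 + 2/4 + 1/4 + 1/4 = 5/4 = 1.25.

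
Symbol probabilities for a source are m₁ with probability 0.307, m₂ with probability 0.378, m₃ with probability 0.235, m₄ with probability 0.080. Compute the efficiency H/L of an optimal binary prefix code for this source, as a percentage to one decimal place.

Entropy H = −Σ p log₂ p ≈ 1.8361 bits.
Huffman merges: 2/25+47/200→63/200; 307/1000+63/200→311/500; 189/500+311/500→1. L = 1937/1000 ≈ 1.9370.
Efficiency = H/L = 1.8361/1.9370 = 94.8%.

94.8%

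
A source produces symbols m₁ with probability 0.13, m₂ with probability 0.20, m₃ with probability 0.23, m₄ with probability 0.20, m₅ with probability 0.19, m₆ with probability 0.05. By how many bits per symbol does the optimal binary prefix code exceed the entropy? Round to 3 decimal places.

Entropy H = −Σ p log₂ p ≈ 2.4704 bits.
Huffman merges: 1/20+13/100→9/50; 9/50+19/100→37/100; 1/5+1/5→2/5; 23/100+37/100→3/5; 2/5+3/5→1. L = 51/20 ≈ 2.5500.
L − H = 2.5500 − 2.4704 = 0.080 bits.

0.080 bits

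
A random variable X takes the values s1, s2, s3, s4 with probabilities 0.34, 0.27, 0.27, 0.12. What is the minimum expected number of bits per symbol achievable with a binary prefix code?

Repeatedly combine the two least-probable nodes; the expected code length is the sum of the merged weights.
merge 3/25 + 27/100 → 39/100
merge 27/100 + 17/50 → 61/100
merge 39/100 + 61/100 → 1
L = 39/100 + 61/100 + 1 = 2 bits/symbol.

2 bits/symbol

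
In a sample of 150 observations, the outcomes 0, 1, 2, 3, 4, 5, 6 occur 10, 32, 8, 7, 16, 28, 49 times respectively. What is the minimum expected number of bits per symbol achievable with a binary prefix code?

Probabilities are the counts divided by 150.
Repeatedly combine the two least-probable nodes; the expected code length is the sum of the merged weights.
merge 7/150 + 4/75 → 1/10
merge 1/15 + 1/10 → 1/6
merge 8/75 + 1/6 → 41/150
merge 14/75 + 16/75 → 2/5
merge 41/150 + 49/150 → 3/5
merge 2/5 + 3/5 → 1
L = 1/10 + 1/6 + 41/150 + 2/5 + 3/5 + 1 = 127/50 = 2.54 bits/symbol.

2.54 bits/symbol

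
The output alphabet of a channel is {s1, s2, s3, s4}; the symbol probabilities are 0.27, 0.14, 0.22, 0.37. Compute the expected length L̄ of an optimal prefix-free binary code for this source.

Repeatedly combine the two least-probable nodes; the expected code length is the sum of the merged weights.
merge 7/50 + 11/50 → 9/25
merge 27/100 + 9/25 → 63/100
merge 37/100 + 63/100 → 1
L = 9/25 + 63/100 + 1 = 199/100 = 1.99 bits/symbol.

1.99 bits/symbol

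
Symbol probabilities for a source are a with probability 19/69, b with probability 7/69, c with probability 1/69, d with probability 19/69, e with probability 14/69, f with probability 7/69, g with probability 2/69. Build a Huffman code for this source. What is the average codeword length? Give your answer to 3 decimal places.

2.435 bits/symbol

Repeatedly combine the two least-probable nodes; the expected code length is the sum of the merged weights.
merge 1/69 + 2/69 → 1/23
merge 1/23 + 7/69 → 10/69
merge 7/69 + 10/69 → 17/69
merge 14/69 + 17/69 → 31/69
merge 19/69 + 19/69 → 38/69
merge 31/69 + 38/69 → 1
L = 1/23 + 10/69 + 17/69 + 31/69 + 38/69 + 1 = 56/23 ≈ 2.435 bits/symbol.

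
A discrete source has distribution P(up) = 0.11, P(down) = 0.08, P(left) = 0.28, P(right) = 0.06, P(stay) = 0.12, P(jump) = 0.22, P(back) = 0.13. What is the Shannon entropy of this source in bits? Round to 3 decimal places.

H = −Σ pᵢ log₂ pᵢ.
−0.11·log₂(0.11) = 0.3503
−0.08·log₂(0.08) = 0.2915
−0.28·log₂(0.28) = 0.5142
−0.06·log₂(0.06) = 0.2435
−0.12·log₂(0.12) = 0.3671
−0.22·log₂(0.22) = 0.4806
−0.13·log₂(0.13) = 0.3826
Sum ≈ 2.6298 → 2.630 bits.

2.630 bits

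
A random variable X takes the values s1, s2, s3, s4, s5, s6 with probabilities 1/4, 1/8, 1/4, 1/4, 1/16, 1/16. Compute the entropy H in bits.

2.375 bits

Each probability is a power of 1/2, so log₂(1/p) is an integer.
H = Σ p·log₂(1/p) = 1/4·2 + 1/8·3 + 1/4·2 + 1/4·2 + 1/16·4 + 1/16·4 = 2.375 bits.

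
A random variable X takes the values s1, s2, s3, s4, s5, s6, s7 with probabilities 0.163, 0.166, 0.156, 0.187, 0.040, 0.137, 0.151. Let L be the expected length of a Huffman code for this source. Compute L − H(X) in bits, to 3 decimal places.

Entropy H = −Σ p log₂ p ≈ 2.7176 bits.
Huffman merges: 1/25+137/1000→177/1000; 151/1000+39/250→307/1000; 163/1000+83/500→329/1000; 177/1000+187/1000→91/250; 307/1000+329/1000→159/250; 91/250+159/250→1. L = 2813/1000 ≈ 2.8130.
L − H = 2.8130 − 2.7176 = 0.095 bits.

0.095 bits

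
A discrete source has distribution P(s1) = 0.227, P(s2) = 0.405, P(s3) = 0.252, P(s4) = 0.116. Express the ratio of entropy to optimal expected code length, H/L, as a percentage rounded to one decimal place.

Entropy H = −Σ p log₂ p ≈ 1.8753 bits.
Huffman merges: 29/250+227/1000→343/1000; 63/250+343/1000→119/200; 81/200+119/200→1. L = 969/500 ≈ 1.9380.
Efficiency = H/L = 1.8753/1.9380 = 96.8%.

96.8%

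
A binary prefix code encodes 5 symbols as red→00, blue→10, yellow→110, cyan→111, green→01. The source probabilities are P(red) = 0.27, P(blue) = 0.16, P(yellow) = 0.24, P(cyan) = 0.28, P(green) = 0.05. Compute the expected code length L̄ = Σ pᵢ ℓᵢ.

2.52 bits/symbol

L̄ = Σ pᵢ·ℓᵢ = 0.27·2 + 0.16·2 + 0.24·3 + 0.28·3 + 0.05·2 = 2.52 bits/symbol.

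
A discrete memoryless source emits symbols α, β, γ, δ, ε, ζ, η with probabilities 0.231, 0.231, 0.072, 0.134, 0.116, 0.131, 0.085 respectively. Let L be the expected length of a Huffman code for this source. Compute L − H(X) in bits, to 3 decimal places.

0.010 bits

Entropy H = −Σ p log₂ p ≈ 2.6855 bits.
Huffman merges: 9/125+17/200→157/1000; 29/250+131/1000→247/1000; 67/500+157/1000→291/1000; 231/1000+231/1000→231/500; 247/1000+291/1000→269/500; 231/500+269/500→1. L = 539/200 ≈ 2.6950.
L − H = 2.6950 − 2.6855 = 0.010 bits.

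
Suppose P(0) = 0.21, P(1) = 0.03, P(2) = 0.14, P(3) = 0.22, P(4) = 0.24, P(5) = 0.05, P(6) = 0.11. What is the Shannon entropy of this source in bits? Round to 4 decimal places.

2.5628 bits

H = −Σ pᵢ log₂ pᵢ.
−0.21·log₂(0.21) = 0.4728
−0.03·log₂(0.03) = 0.1518
−0.14·log₂(0.14) = 0.3971
−0.22·log₂(0.22) = 0.4806
−0.24·log₂(0.24) = 0.4941
−0.05·log₂(0.05) = 0.2161
−0.11·log₂(0.11) = 0.3503
Sum ≈ 2.5628 → 2.5628 bits.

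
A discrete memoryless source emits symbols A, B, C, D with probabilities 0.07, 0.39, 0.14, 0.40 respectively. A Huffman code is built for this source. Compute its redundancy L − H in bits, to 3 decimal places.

0.086 bits

Entropy H = −Σ p log₂ p ≈ 1.7242 bits.
Huffman merges: 7/100+7/50→21/100; 21/100+39/100→3/5; 2/5+3/5→1. L = 181/100 ≈ 1.8100.
L − H = 1.8100 − 1.7242 = 0.086 bits.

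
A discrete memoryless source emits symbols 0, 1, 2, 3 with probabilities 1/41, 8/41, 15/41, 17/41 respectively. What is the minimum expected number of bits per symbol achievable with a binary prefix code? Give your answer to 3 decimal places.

1.805 bits/symbol

Repeatedly combine the two least-probable nodes; the expected code length is the sum of the merged weights.
merge 1/41 + 8/41 → 9/41
merge 9/41 + 15/41 → 24/41
merge 17/41 + 24/41 → 1
L = 9/41 + 24/41 + 1 = 74/41 ≈ 1.805 bits/symbol.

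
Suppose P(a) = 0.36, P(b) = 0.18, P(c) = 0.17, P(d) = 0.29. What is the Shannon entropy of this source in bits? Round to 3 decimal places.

H = −Σ pᵢ log₂ pᵢ.
−0.36·log₂(0.36) = 0.5306
−0.18·log₂(0.18) = 0.4453
−0.17·log₂(0.17) = 0.4346
−0.29·log₂(0.29) = 0.5179
Sum ≈ 1.9284 → 1.928 bits.

1.928 bits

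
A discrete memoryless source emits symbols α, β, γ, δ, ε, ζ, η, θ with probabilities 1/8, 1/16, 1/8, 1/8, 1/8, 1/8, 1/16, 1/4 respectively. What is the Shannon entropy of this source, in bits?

2.875 bits

Each probability is a power of 1/2, so log₂(1/p) is an integer.
H = Σ p·log₂(1/p) = 1/8·3 + 1/16·4 + 1/8·3 + 1/8·3 + 1/8·3 + 1/8·3 + 1/16·4 + 1/4·2 = 2.875 bits.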